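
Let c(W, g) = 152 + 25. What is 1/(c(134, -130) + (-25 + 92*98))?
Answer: 1/9168 ≈ 0.00010907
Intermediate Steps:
c(W, g) = 177
1/(c(134, -130) + (-25 + 92*98)) = 1/(177 + (-25 + 92*98)) = 1/(177 + (-25 + 9016)) = 1/(177 + 8991) = 1/9168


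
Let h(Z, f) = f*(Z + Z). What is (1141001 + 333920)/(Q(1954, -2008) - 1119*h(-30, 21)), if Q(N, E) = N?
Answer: 1474921/1411894 ≈ 1.0446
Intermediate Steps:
h(Z, f) = 2*Z*f (h(Z, f) = f*(2*Z) = 2*Z*f)
(1141001 + 333920)/(Q(1954, -2008) - 1119*h(-30, 21)) = (1141001 + 333920)/(1954 - 2238*(-30)*21) = 1474921/(1954 - 1119*(-1260)) = 1474921/(1954 + 1409940) = 1474921/1411894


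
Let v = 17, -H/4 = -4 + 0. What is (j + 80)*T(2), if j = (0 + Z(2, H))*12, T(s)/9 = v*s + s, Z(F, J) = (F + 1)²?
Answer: 60912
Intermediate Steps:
H = 16 (H = -4*(-4 + 0) = -4*(-4) = 16)
Z(F, J) = (1 + F)²
T(s) = 162*s (T(s) = 9*(17*s + s) = 9*(18*s) = 162*s)
j = 108 (j = (0 + (1 + 2)²)*12 = (0 + 3²)*12 = (0 + 9)*12 = 9*12 = 108)
(j + 80)*T(2) = (108 + 80)*(162*2) = 188*324 = 60912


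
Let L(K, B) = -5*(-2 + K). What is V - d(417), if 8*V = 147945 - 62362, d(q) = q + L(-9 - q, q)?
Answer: 65127/8 ≈ 8140.9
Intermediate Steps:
L(K, B) = 10 - 5*K
d(q) = 55 + 6*q (d(q) = q + (10 - 5*(-9 - q)) = q + (10 + (45 + 5*q)) = q + (55 + 5*q) = 55 + 6*q)
V = 85583/8 (V = (147945 - 62362)/8 = (1/8)*85583 = 85583/8 ≈ 10698.)
V - d(417) = 85583/8 - (55 + 6*417) = 85583/8 - (55 + 2502) = 85583/8 - 1*2557 = 85583/8 - 2557 = 65127/8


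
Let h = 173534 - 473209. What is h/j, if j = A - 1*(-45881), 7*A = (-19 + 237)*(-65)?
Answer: -2097725/306997 ≈ -6.8330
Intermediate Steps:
A = -14170/7 (A = ((-19 + 237)*(-65))/7 = (218*(-65))/7 = (⅐)*(-14170) = -14170/7 ≈ -2024.3)
h = -299675
j = 306997/7 (j = -14170/7 - 1*(-45881) = -14170/7 + 45881 = 306997/7 ≈ 43857.)
h/j = -299675/306997/7 = -299675*7/306997 = -2097725/306997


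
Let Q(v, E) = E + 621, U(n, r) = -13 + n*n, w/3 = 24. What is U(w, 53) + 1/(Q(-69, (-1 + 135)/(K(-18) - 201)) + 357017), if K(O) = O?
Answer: 405006102767/78322588 ≈ 5171.0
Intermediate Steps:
w = 72 (w = 3*24 = 72)
U(n, r) = -13 + n²
Q(v, E) = 621 + E
U(w, 53) + 1/(Q(-69, (-1 + 135)/(K(-18) - 201)) + 357017) = (-13 + 72²) + 1/((621 + (-1 + 135)/(-18 - 201)) + 357017) = (-13 + 5184) + 1/((621 + 134/(-219)) + 357017) = 5171 + 1/((621 + 134*(-1/219)) + 357017) = 5171 + 1/((621 - 134/219) + 357017) = 5171 + 1/(135865/219 + 357017) = 5171 + 1/(78322588/219) = 5171 + 219/78322588 = 405006102767/78322588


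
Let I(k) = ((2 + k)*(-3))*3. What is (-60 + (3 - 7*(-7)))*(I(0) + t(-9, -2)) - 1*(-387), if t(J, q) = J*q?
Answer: 387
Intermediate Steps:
I(k) = -18 - 9*k (I(k) = (-6 - 3*k)*3 = -18 - 9*k)
(-60 + (3 - 7*(-7)))*(I(0) + t(-9, -2)) - 1*(-387) = (-60 + (3 - 7*(-7)))*((-18 - 9*0) - 9*(-2)) - 1*(-387) = (-60 + (3 + 49))*((-18 + 0) + 18) + 387 = (-60 + 52)*(-18 + 18) + 387 = -8*0 + 387 = 0 + 387 = 387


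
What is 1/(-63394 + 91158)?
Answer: 1/27764 ≈ 3.6018e-5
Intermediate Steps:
1/(-63394 + 91158) = 1/27764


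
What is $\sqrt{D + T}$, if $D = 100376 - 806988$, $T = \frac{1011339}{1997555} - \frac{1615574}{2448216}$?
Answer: $\frac{7 i \sqrt{48879123136053016727474245}}{58219596570} \approx 840.6 i$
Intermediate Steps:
$T = - \frac{53658685739}{349317579420}$ ($T = 1011339 \cdot \frac{1}{1997555} - \frac{807787}{1224108} = \frac{144477}{285365} - \frac{807787}{1224108} = - \frac{53658685739}{349317579420} \approx -0.15361$)
$D = -706612$ ($D = 100376 - 806988 = -706612$)
$\sqrt{D + T} = \sqrt{-706612 - \frac{53658685739}{349317579420}} = \sqrt{- \frac{246832047087810779}{349317579420}} = \frac{7 i \sqrt{48879123136053016727474245}}{58219596570}$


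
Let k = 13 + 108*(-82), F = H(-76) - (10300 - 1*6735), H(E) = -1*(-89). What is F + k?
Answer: -12319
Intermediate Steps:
H(E) = 89
F = -3476 (F = 89 - (10300 - 1*6735) = 89 - (10300 - 6735) = 89 - 1*3565 = 89 - 3565 = -3476)
k = -8843 (k = 13 - 8856 = -8843)
F + k = -3476 - 8843 = -12319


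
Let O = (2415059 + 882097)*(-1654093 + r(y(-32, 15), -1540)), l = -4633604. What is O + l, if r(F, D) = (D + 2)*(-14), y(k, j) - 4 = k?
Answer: -5382812930120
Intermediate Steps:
y(k, j) = 4 + k
r(F, D) = -28 - 14*D (r(F, D) = (2 + D)*(-14) = -28 - 14*D)
O = -5382808296516 (O = (2415059 + 882097)*(-1654093 + (-28 - 14*(-1540))) = 3297156*(-1654093 + (-28 + 21560)) = 3297156*(-1654093 + 21532) = 3297156*(-1632561) = -5382808296516)
O + l = -5382808296516 - 4633604 = -5382812930120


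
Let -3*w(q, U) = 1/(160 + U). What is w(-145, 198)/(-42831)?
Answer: 1/46000494 ≈ 2.1739e-8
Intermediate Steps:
w(q, U) = -1/(3*(160 + U))
w(-145, 198)/(-42831) = -1/(480 + 3*198)/(-42831) = -1/(480 + 594)*(-1/42831) = -1/1074*(-1/42831) = 1/46000494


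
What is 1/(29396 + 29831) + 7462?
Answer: 441951875/59227 ≈ 7462.0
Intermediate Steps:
1/(29396 + 29831) + 7462 = 1/59227 + 7462 = 441951875/59227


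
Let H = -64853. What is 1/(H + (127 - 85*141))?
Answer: -1/76711 ≈ -1.3036e-5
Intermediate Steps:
1/(H + (127 - 85*141)) = 1/(-64853 + (127 - 85*141)) = 1/(-64853 + (127 - 11985)) = 1/(-64853 - 11858) = 1/(-76711) = -1/76711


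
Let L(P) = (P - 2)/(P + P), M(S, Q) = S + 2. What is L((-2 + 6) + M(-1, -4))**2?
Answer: 9/100 ≈ 0.090000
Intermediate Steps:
M(S, Q) = 2 + S
L(P) = (-2 + P)/(2*P) (L(P) = (-2 + P)/((2*P)) = (-2 + P)*(1/(2*P)) = (-2 + P)/(2*P))
L((-2 + 6) + M(-1, -4))**2 = ((-2 + ((-2 + 6) + (2 - 1)))/(2*((-2 + 6) + (2 - 1))))**2 = ((-2 + (4 + 1))/(2*(4 + 1)))**2 = ((1/2)*(-2 + 5)/5)**2 = ((1/2)*(1/5)*3)**2 = (3/10)**2 = 9/100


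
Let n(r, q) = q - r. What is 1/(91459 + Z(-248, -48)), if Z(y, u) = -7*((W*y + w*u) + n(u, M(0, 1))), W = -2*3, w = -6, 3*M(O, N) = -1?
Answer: 3/236080 ≈ 1.2708e-5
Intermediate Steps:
M(O, N) = -⅓ (M(O, N) = (⅓)*(-1) = -⅓)
W = -6
Z(y, u) = 7/3 + 42*y + 49*u (Z(y, u) = -7*((-6*y - 6*u) + (-⅓ - u)) = -7*((-6*u - 6*y) + (-⅓ - u)) = -7*(-⅓ - 7*u - 6*y) = 7/3 + 42*y + 49*u)
1/(91459 + Z(-248, -48)) = 1/(91459 + (7/3 + 42*(-248) + 49*(-48))) = 1/(91459 + (7/3 - 10416 - 2352)) = 1/(91459 - 38297/3) = 1/(236080/3) = 3/236080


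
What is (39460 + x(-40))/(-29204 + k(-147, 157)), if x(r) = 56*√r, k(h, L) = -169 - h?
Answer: -19730/14613 - 56*I*√10/14613 ≈ -1.3502 - 0.012118*I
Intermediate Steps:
(39460 + x(-40))/(-29204 + k(-147, 157)) = (39460 + 56*√(-40))/(-29204 + (-169 - 1*(-147))) = (39460 + 56*(2*I*√10))/(-29204 + (-169 + 147)) = (39460 + 112*I*√10)/(-29204 - 22) = (39460 + 112*I*√10)/(-29226) = (39460 + 112*I*√10)*(-1/29226) = -19730/14613 - 56*I*√10/14613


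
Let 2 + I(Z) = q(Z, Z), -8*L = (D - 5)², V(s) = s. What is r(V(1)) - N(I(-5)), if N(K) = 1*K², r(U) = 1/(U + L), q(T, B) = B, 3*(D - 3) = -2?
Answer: -40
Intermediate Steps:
D = 7/3 (D = 3 + (⅓)*(-2) = 3 - ⅔ = 7/3 ≈ 2.3333)
L = -8/9 (L = -(7/3 - 5)²/8 = -(-8/3)²/8 = -⅛*64/9 = -8/9 ≈ -0.88889)
I(Z) = -2 + Z
r(U) = 1/(-8/9 + U) (r(U) = 1/(U - 8/9) = 1/(-8/9 + U))
N(K) = K²
r(V(1)) - N(I(-5)) = 9/(-8 + 9*1) - (-2 - 5)² = 9/(-8 + 9) - 1*(-7)² = 9/1 - 1*49 = 9*1 - 49 = 9 - 49 = -40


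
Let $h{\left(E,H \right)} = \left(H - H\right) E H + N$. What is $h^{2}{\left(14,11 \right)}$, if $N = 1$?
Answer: $1$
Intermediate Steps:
$h{\left(E,H \right)} = 1$ ($h{\left(E,H \right)} = \left(H - H\right) E H + 1 = 0 E H + 1 = 0 H + 1 = 0 + 1 = 1$)
$h^{2}{\left(14,11 \right)} = 1^{2} = 1$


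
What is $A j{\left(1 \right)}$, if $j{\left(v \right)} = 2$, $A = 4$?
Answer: $8$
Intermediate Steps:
$A j{\left(1 \right)} = 4 \cdot 2 = 8$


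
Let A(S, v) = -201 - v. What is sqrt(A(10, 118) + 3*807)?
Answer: sqrt(2102) ≈ 45.848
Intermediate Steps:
sqrt(A(10, 118) + 3*807) = sqrt((-201 - 1*118) + 3*807) = sqrt((-201 - 118) + 2421) = sqrt(-319 + 2421) = sqrt(2102)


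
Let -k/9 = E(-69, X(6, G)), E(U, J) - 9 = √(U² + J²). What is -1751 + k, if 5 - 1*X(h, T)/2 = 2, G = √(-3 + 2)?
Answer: -1832 - 27*√533 ≈ -2455.3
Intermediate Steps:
G = I (G = √(-1) = I ≈ 1.0*I)
X(h, T) = 6 (X(h, T) = 10 - 2*2 = 10 - 4 = 6)
E(U, J) = 9 + √(J² + U²) (E(U, J) = 9 + √(U² + J²) = 9 + √(J² + U²))
k = -81 - 27*√533 (k = -9*(9 + √(6² + (-69)²)) = -9*(9 + √(36 + 4761)) = -9*(9 + √4797) = -9*(9 + 3*√533) = -81 - 27*√533 ≈ -704.34)
-1751 + k = -1751 + (-81 - 27*√533) = -1832 - 27*√533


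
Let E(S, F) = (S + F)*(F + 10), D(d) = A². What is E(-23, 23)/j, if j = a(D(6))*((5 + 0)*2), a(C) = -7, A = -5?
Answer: 0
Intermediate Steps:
D(d) = 25 (D(d) = (-5)² = 25)
E(S, F) = (10 + F)*(F + S) (E(S, F) = (F + S)*(10 + F) = (10 + F)*(F + S))
j = -70 (j = -7*(5 + 0)*2 = -35*2 = -7*10 = -70)
E(-23, 23)/j = (23² + 10*23 + 10*(-23) + 23*(-23))/(-70) = (529 + 230 - 230 - 529)*(-1/70) = 0*(-1/70) = 0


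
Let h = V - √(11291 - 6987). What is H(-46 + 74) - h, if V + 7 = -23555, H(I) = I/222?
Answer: 2615396/111 + 4*√269 ≈ 23628.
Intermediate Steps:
H(I) = I/222 (H(I) = I*(1/222) = I/222)
V = -23562 (V = -7 - 23555 = -23562)
h = -23562 - 4*√269 (h = -23562 - √(11291 - 6987) = -23562 - √4304 = -23562 - 4*√269 ≈ -23628.)
H(-46 + 74) - h = (-46 + 74)/222 - (-23562 - 4*√269) = (1/222)*28 + (23562 + 4*√269) = 14/111 + (23562 + 4*√269) = 2615396/111 + 4*√269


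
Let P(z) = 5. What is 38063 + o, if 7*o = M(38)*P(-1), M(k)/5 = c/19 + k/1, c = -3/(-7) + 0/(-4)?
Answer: 35563078/931 ≈ 38199.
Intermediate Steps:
c = 3/7 (c = -3*(-⅐) + 0*(-¼) = 3/7 + 0 = 3/7 ≈ 0.42857)
M(k) = 15/133 + 5*k (M(k) = 5*((3/7)/19 + k/1) = 5*((3/7)*(1/19) + k*1) = 5*(3/133 + k) = 15/133 + 5*k)
o = 126425/931 (o = ((15/133 + 5*38)*5)/7 = ((15/133 + 190)*5)/7 = ((25285/133)*5)/7 = (⅐)*(126425/133) = 126425/931 ≈ 135.79)
38063 + o = 38063 + 126425/931 = 35563078/931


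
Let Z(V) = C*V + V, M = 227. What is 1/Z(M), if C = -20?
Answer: -1/4313 ≈ -0.00023186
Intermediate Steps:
Z(V) = -19*V (Z(V) = -20*V + V = -19*V)
1/Z(M) = 1/(-19*227) = 1/(-4313) = -1/4313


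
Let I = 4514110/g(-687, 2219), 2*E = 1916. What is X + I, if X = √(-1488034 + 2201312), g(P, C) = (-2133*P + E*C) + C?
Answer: 2257055/1796696 + √713278 ≈ 845.81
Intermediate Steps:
E = 958 (E = (½)*1916 = 958)
g(P, C) = -2133*P + 959*C (g(P, C) = (-2133*P + 958*C) + C = -2133*P + 959*C)
X = √713278 ≈ 844.56
I = 2257055/1796696 (I = 4514110/(-2133*(-687) + 959*2219) = 4514110/(1465371 + 2128021) = 4514110/3593392 = 4514110*(1/3593392) = 2257055/1796696 ≈ 1.2562)
X + I = √713278 + 2257055/1796696 = 2257055/1796696 + √713278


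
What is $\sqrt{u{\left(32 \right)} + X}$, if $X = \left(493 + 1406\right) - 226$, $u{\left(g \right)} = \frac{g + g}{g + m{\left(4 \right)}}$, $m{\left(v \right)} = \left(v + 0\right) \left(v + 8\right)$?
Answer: $\frac{\sqrt{41845}}{5} \approx 40.912$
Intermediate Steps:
$m{\left(v \right)} = v \left(8 + v\right)$
$u{\left(g \right)} = \frac{2 g}{48 + g}$ ($u{\left(g \right)} = \frac{g + g}{g + 4 \left(8 + 4\right)} = \frac{2 g}{g + 4 \cdot 12} = \frac{2 g}{g + 48} = \frac{2 g}{48 + g}$)
$X = 1673$ ($X = 1899 - 226 = 1673$)
$\sqrt{u{\left(32 \right)} + X} = \sqrt{2 \cdot 32 \frac{1}{48 + 32} + 1673} = \sqrt{2 \cdot 32 \cdot \frac{1}{80} + 1673} = \sqrt{\frac{4}{5} + 1673} = \sqrt{\frac{8369}{5}} = \frac{\sqrt{41845}}{5}$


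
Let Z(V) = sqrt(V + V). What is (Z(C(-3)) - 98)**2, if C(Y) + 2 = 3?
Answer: (98 - sqrt(2))**2 ≈ 9328.8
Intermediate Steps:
C(Y) = 1 (C(Y) = -2 + 3 = 1)
Z(V) = sqrt(2)*sqrt(V) (Z(V) = sqrt(2*V) = sqrt(2)*sqrt(V))
(Z(C(-3)) - 98)**2 = (sqrt(2)*sqrt(1) - 98)**2 = (sqrt(2)*1 - 98)**2 = (sqrt(2) - 98)**2 = (-98 + sqrt(2))**2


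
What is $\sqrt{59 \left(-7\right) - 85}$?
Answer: $i \sqrt{498} \approx 22.316 i$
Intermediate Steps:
$\sqrt{59 \left(-7\right) - 85} = \sqrt{-413 - 85} = \sqrt{-498} = i \sqrt{498}$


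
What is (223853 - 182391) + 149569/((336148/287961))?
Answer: 57007407185/336148 ≈ 1.6959e+5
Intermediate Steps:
(223853 - 182391) + 149569/((336148/287961)) = 41462 + 149569/((336148*(1/287961))) = 41462 + 149569/(336148/287961) = 41462 + 149569*(287961/336148) = 41462 + 43070038809/336148 = 57007407185/336148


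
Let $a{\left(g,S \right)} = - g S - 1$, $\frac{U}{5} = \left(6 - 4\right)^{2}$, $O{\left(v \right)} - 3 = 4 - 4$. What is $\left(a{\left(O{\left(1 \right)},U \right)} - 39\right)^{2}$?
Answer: $10000$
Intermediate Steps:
$O{\left(v \right)} = 3$ ($O{\left(v \right)} = 3 + \left(4 - 4\right) = 3 + 0 = 3$)
$U = 20$ ($U = 5 \left(6 - 4\right)^{2} = 5 \cdot 2^{2} = 5 \cdot 4 = 20$)
$a{\left(g,S \right)} = -1 - S g$ ($a{\left(g,S \right)} = - S g - 1 = -1 - S g$)
$\left(a{\left(O{\left(1 \right)},U \right)} - 39\right)^{2} = \left(\left(-1 - 20 \cdot 3\right) - 39\right)^{2} = \left(\left(-1 - 60\right) - 39\right)^{2} = \left(-61 - 39\right)^{2} = \left(-100\right)^{2} = 10000$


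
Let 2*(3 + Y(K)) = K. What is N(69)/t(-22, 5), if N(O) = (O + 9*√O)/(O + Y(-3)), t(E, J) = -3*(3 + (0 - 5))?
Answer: 23/129 + √69/43 ≈ 0.37147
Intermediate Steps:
Y(K) = -3 + K/2
t(E, J) = 6 (t(E, J) = -3*(3 - 5) = -3*(-2) = 6)
N(O) = (O + 9*√O)/(-9/2 + O) (N(O) = (O + 9*√O)/(O + (-3 + (½)*(-3))) = (O + 9*√O)/(O + (-3 - 3/2)) = (O + 9*√O)/(O - 9/2) = (O + 9*√O)/(-9/2 + O))
N(69)/t(-22, 5) = (2*(69 + 9*√69)/(-9 + 2*69))/6 = (2*(69 + 9*√69)/(-9 + 138))*(⅙) = (2*(69 + 9*√69)/129)*(⅙) = (2*(1/129)*(69 + 9*√69))*(⅙) = (46/43 + 6*√69/43)*(⅙) = 23/129 + √69/43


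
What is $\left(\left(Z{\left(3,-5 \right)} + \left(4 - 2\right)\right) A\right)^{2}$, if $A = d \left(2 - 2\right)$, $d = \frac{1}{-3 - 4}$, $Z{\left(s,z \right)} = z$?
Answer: $0$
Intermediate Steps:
$d = - \frac{1}{7}$ ($d = \frac{1}{-7} = - \frac{1}{7} \approx -0.14286$)
$A = 0$ ($A = - \frac{2 - 2}{7} = \left(- \frac{1}{7}\right) 0 = 0$)
$\left(\left(Z{\left(3,-5 \right)} + \left(4 - 2\right)\right) A\right)^{2} = \left(\left(-5 + \left(4 - 2\right)\right) 0\right)^{2} = \left(\left(-5 + 2\right) 0\right)^{2} = \left(\left(-3\right) 0\right)^{2} = 0^{2} = 0$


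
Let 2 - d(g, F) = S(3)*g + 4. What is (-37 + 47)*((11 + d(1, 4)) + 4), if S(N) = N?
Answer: 100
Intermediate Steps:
d(g, F) = -2 - 3*g (d(g, F) = 2 - (3*g + 4) = 2 - (4 + 3*g) = 2 + (-4 - 3*g) = -2 - 3*g)
(-37 + 47)*((11 + d(1, 4)) + 4) = (-37 + 47)*((11 + (-2 - 3*1)) + 4) = 10*((11 + (-2 - 3)) + 4) = 10*((11 - 5) + 4) = 10*(6 + 4) = 10*10 = 100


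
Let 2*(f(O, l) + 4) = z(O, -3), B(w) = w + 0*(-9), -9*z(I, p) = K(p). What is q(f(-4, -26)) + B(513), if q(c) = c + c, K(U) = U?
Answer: 1516/3 ≈ 505.33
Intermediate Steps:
z(I, p) = -p/9
B(w) = w (B(w) = w + 0 = w)
f(O, l) = -23/6 (f(O, l) = -4 + (-⅑*(-3))/2 = -4 + (½)*(⅓) = -4 + ⅙ = -23/6)
q(c) = 2*c
q(f(-4, -26)) + B(513) = 2*(-23/6) + 513 = -23/3 + 513 = 1516/3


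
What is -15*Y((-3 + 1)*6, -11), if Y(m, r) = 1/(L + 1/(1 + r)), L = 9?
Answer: -150/89 ≈ -1.6854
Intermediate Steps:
Y(m, r) = 1/(9 + 1/(1 + r))
-15*Y((-3 + 1)*6, -11) = -15*(1 - 11)/(10 + 9*(-11)) = -15*(-10)/(10 - 99) = -15*(-10)/(-89) = -(-15)*(-10)/89 = -15*10/89 = -150/89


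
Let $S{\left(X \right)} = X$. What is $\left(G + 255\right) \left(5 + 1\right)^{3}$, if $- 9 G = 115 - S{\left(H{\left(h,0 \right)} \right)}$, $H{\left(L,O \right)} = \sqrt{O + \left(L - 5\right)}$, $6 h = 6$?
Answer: $52320 + 48 i \approx 52320.0 + 48.0 i$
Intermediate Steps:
$h = 1$ ($h = \frac{1}{6} \cdot 6 = 1$)
$H{\left(L,O \right)} = \sqrt{-5 + L + O}$ ($H{\left(L,O \right)} = \sqrt{O + \left(-5 + L\right)} = \sqrt{-5 + L + O}$)
$G = - \frac{115}{9} + \frac{2 i}{9}$ ($G = - \frac{115 - \sqrt{-5 + 1 + 0}}{9} = - \frac{115 - \sqrt{-4}}{9} = - \frac{115 - 2 i}{9} = - \frac{115}{9} + \frac{2 i}{9} \approx -12.778 + 0.22222 i$)
$\left(G + 255\right) \left(5 + 1\right)^{3} = \left(\left(- \frac{115}{9} + \frac{2 i}{9}\right) + 255\right) \left(5 + 1\right)^{3} = \left(\frac{2180}{9} + \frac{2 i}{9}\right) 6^{3} = \left(\frac{2180}{9} + \frac{2 i}{9}\right) 216 = 52320 + 48 i$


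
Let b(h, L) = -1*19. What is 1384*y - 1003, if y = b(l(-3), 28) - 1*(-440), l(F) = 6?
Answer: 581661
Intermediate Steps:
b(h, L) = -19
y = 421 (y = -19 - 1*(-440) = -19 + 440 = 421)
1384*y - 1003 = 1384*421 - 1003 = 582664 - 1003 = 581661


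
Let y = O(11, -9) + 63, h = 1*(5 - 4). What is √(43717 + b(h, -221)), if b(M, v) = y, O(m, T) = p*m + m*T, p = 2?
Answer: √43703 ≈ 209.05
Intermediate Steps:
O(m, T) = 2*m + T*m (O(m, T) = 2*m + m*T = 2*m + T*m)
h = 1 (h = 1*1 = 1)
y = -14 (y = 11*(2 - 9) + 63 = 11*(-7) + 63 = -77 + 63 = -14)
b(M, v) = -14
√(43717 + b(h, -221)) = √(43717 - 14) = √43703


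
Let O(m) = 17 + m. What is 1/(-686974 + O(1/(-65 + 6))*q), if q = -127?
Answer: -59/40658720 ≈ -1.4511e-6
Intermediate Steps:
1/(-686974 + O(1/(-65 + 6))*q) = 1/(-686974 + (17 + 1/(-65 + 6))*(-127)) = 1/(-686974 + (17 + 1/(-59))*(-127)) = 1/(-686974 + (17 - 1/59)*(-127)) = 1/(-686974 + (1002/59)*(-127)) = 1/(-686974 - 127254/59) = 1/(-40658720/59) = -59/40658720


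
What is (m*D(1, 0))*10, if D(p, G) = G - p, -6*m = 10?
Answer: 50/3 ≈ 16.667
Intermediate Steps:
m = -5/3 (m = -⅙*10 = -5/3 ≈ -1.6667)
(m*D(1, 0))*10 = -5*(0 - 1*1)/3*10 = -5*(0 - 1)/3*10 = -5/3*(-1)*10 = (5/3)*10 = 50/3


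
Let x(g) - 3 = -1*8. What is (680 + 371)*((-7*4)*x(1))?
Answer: 147140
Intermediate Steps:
x(g) = -5 (x(g) = 3 - 1*8 = 3 - 8 = -5)
(680 + 371)*((-7*4)*x(1)) = (680 + 371)*(-7*4*(-5)) = 1051*(-28*(-5)) = 1051*140 = 147140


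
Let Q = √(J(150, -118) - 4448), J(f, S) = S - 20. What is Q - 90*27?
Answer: -2430 + I*√4586 ≈ -2430.0 + 67.72*I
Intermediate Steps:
J(f, S) = -20 + S
Q = I*√4586 (Q = √((-20 - 118) - 4448) = √(-138 - 4448) = √(-4586) = I*√4586 ≈ 67.72*I)
Q - 90*27 = I*√4586 - 90*27 = I*√4586 - 1*2430 = I*√4586 - 2430 = -2430 + I*√4586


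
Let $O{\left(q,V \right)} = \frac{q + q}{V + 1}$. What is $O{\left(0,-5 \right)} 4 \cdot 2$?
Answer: $0$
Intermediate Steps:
$O{\left(q,V \right)} = \frac{2 q}{1 + V}$
$O{\left(0,-5 \right)} 4 \cdot 2 = 2 \cdot 0 \frac{1}{1 - 5} \cdot 4 \cdot 2 = 2 \cdot 0 \frac{1}{-4} \cdot 4 \cdot 2 = 2 \cdot 0 \left(- \frac{1}{4}\right) 4 \cdot 2 = 0 \cdot 4 \cdot 2 = 0 \cdot 2 = 0$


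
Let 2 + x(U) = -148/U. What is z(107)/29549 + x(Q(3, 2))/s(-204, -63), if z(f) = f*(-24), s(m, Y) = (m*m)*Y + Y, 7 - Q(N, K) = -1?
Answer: -13464717947/154947332358 ≈ -0.086899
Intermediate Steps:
Q(N, K) = 8 (Q(N, K) = 7 - 1*(-1) = 7 + 1 = 8)
s(m, Y) = Y + Y*m**2 (s(m, Y) = m**2*Y + Y = Y*m**2 + Y = Y + Y*m**2)
z(f) = -24*f
x(U) = -2 - 148/U
z(107)/29549 + x(Q(3, 2))/s(-204, -63) = -24*107/29549 + (-2 - 148/8)/((-63*(1 + (-204)**2))) = -2568*1/29549 + (-2 - 148*1/8)/((-63*(1 + 41616))) = -2568/29549 + (-2 - 37/2)/((-63*41617)) = -2568/29549 - 41/2/(-2621871) = -2568/29549 - 41/2*(-1/2621871) = -2568/29549 + 41/5243742 = -13464717947/154947332358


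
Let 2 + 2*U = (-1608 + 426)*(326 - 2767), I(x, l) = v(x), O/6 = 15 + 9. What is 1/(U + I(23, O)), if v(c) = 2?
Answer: 1/1442632 ≈ 6.9318e-7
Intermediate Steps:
O = 144 (O = 6*(15 + 9) = 6*24 = 144)
I(x, l) = 2
U = 1442630 (U = -1 + ((-1608 + 426)*(326 - 2767))/2 = -1 + (-1182*(-2441))/2 = -1 + (½)*2885262 = -1 + 1442631 = 1442630)
1/(U + I(23, O)) = 1/(1442630 + 2) = 1/1442632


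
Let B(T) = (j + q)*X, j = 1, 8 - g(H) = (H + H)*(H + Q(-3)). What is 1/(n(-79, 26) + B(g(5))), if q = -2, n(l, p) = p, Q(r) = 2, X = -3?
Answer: 1/29 ≈ 0.034483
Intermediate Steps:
g(H) = 8 - 2*H*(2 + H) (g(H) = 8 - (H + H)*(H + 2) = 8 - 2*H*(2 + H))
B(T) = 3 (B(T) = (1 - 2)*(-3) = -1*(-3) = 3)
1/(n(-79, 26) + B(g(5))) = 1/(26 + 3) = 1/29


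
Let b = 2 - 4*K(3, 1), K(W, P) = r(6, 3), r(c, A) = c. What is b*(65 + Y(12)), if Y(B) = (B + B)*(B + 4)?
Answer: -9878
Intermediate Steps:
K(W, P) = 6
Y(B) = 2*B*(4 + B) (Y(B) = (2*B)*(4 + B) = 2*B*(4 + B))
b = -22 (b = 2 - 4*6 = 2 - 24 = -22)
b*(65 + Y(12)) = -22*(65 + 2*12*(4 + 12)) = -22*(65 + 2*12*16) = -22*(65 + 384) = -22*449 = -9878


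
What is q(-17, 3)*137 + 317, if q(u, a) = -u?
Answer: 2646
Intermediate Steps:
q(-17, 3)*137 + 317 = -1*(-17)*137 + 317 = 17*137 + 317 = 2329 + 317 = 2646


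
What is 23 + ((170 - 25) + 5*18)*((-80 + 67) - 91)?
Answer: -24417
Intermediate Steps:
23 + ((170 - 25) + 5*18)*((-80 + 67) - 91) = 23 + (145 + 90)*(-13 - 91) = 23 + 235*(-104) = 23 - 24440 = -24417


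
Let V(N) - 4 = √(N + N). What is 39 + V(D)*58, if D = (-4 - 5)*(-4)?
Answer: 271 + 348*√2 ≈ 763.15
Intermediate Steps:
D = 36 (D = -9*(-4) = 36)
V(N) = 4 + √2*√N (V(N) = 4 + √(N + N) = 4 + √(2*N) = 4 + √2*√N)
39 + V(D)*58 = 39 + (4 + √2*√36)*58 = 39 + (4 + √2*6)*58 = 39 + (4 + 6*√2)*58 = 39 + (232 + 348*√2) = 271 + 348*√2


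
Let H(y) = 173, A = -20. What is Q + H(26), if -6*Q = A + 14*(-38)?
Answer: 265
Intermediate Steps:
Q = 92 (Q = -(-20 + 14*(-38))/6 = -(-20 - 532)/6 = -⅙*(-552) = 92)
Q + H(26) = 92 + 173 = 265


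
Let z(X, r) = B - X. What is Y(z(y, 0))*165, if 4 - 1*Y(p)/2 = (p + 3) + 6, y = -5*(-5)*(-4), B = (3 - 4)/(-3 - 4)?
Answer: -242880/7 ≈ -34697.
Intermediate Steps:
B = 1/7 (B = -1/(-7) = -1*(-1/7) = 1/7 ≈ 0.14286)
y = -100 (y = 25*(-4) = -100)
z(X, r) = 1/7 - X
Y(p) = -10 - 2*p (Y(p) = 8 - 2*((p + 3) + 6) = 8 - 2*((3 + p) + 6) = 8 - 2*(9 + p) = 8 + (-18 - 2*p) = -10 - 2*p)
Y(z(y, 0))*165 = (-10 - 2*(1/7 - 1*(-100)))*165 = (-10 - 2*(1/7 + 100))*165 = (-10 - 2*701/7)*165 = (-10 - 1402/7)*165 = -1472/7*165 = -242880/7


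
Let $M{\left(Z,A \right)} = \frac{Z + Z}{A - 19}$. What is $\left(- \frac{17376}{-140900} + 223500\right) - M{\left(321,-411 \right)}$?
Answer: $\frac{338532310737}{1514675} \approx 2.235 \cdot 10^{5}$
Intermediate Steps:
$M{\left(Z,A \right)} = \frac{2 Z}{-19 + A}$
$\left(- \frac{17376}{-140900} + 223500\right) - M{\left(321,-411 \right)} = \left(- \frac{17376}{-140900} + 223500\right) - 2 \cdot 321 \frac{1}{-19 - 411} = \left(\left(-17376\right) \left(- \frac{1}{140900}\right) + 223500\right) - 2 \cdot 321 \frac{1}{-430} = \left(\frac{4344}{35225} + 223500\right) - 2 \cdot 321 \left(- \frac{1}{430}\right) = \frac{7872791844}{35225} - - \frac{321}{215} = \frac{7872791844}{35225} + \frac{321}{215} = \frac{338532310737}{1514675}$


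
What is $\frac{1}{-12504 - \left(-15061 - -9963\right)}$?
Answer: $- \frac{1}{7406} \approx -0.00013503$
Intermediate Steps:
$\frac{1}{-12504 - \left(-15061 - -9963\right)} = \frac{1}{-12504 - \left(-15061 + 9963\right)} = \frac{1}{-12504 - -5098} = \frac{1}{-12504 + 5098} = \frac{1}{-7406} = - \frac{1}{7406}$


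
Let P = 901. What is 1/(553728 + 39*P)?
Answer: 1/588867 ≈ 1.6982e-6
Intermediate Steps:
1/(553728 + 39*P) = 1/(553728 + 39*901) = 1/(553728 + 35139) = 1/588867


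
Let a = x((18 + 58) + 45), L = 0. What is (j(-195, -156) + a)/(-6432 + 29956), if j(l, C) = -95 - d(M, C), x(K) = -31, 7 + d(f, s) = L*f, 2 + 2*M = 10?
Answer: -119/23524 ≈ -0.0050587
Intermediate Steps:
M = 4 (M = -1 + (½)*10 = -1 + 5 = 4)
d(f, s) = -7 (d(f, s) = -7 + 0*f = -7 + 0 = -7)
a = -31
j(l, C) = -88 (j(l, C) = -95 - 1*(-7) = -95 + 7 = -88)
(j(-195, -156) + a)/(-6432 + 29956) = (-88 - 31)/(-6432 + 29956) = -119/23524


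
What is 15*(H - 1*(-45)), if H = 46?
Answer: 1365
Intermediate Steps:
15*(H - 1*(-45)) = 15*(46 - 1*(-45)) = 15*(46 + 45) = 15*91 = 1365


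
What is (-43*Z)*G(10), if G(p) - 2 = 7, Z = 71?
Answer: -27477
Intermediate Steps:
G(p) = 9 (G(p) = 2 + 7 = 9)
(-43*Z)*G(10) = -43*71*9 = -3053*9 = -27477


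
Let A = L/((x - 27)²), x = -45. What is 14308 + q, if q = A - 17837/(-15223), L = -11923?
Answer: 1129041549035/78916032 ≈ 14307.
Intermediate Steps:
A = -11923/5184 (A = -11923/(-45 - 27)² = -11923/((-72)²) = -11923/5184 ≈ -2.3000)
q = -89036821/78916032 (q = -11923/5184 - 17837/(-15223) = -11923/5184 - 17837*(-1)/15223 = -11923/5184 - 1*(-17837/15223) = -11923/5184 + 17837/15223 = -89036821/78916032 ≈ -1.1282)
14308 + q = 14308 - 89036821/78916032 = 1129041549035/78916032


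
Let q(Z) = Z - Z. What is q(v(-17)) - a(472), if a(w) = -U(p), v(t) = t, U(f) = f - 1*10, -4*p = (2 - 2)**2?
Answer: -10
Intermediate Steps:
p = 0 (p = -(2 - 2)**2/4 = -1/4*0**2 = -1/4*0 = 0)
U(f) = -10 + f (U(f) = f - 10 = -10 + f)
q(Z) = 0
a(w) = 10 (a(w) = -(-10 + 0) = -1*(-10) = 10)
q(v(-17)) - a(472) = 0 - 1*10 = 0 - 10 = -10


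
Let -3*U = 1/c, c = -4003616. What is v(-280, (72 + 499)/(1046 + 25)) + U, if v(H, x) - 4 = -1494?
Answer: -17896163519/12010848 ≈ -1490.0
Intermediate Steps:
v(H, x) = -1490 (v(H, x) = 4 - 1494 = -1490)
U = 1/12010848 (U = -⅓/(-4003616) = -⅓*(-1/4003616) = 1/12010848 ≈ 8.3258e-8)
v(-280, (72 + 499)/(1046 + 25)) + U = -1490 + 1/12010848 = -17896163519/12010848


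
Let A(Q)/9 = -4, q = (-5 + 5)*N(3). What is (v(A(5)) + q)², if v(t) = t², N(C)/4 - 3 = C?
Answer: 1679616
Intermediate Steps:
N(C) = 12 + 4*C
q = 0 (q = (-5 + 5)*(12 + 4*3) = 0*(12 + 12) = 0*24 = 0)
A(Q) = -36 (A(Q) = 9*(-4) = -36)
(v(A(5)) + q)² = ((-36)² + 0)² = (1296 + 0)² = 1296² = 1679616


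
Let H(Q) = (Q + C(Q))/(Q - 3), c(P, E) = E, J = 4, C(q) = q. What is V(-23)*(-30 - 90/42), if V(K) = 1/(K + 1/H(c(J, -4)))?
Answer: 600/413 ≈ 1.4528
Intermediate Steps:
H(Q) = 2*Q/(-3 + Q) (H(Q) = (Q + Q)/(Q - 3) = (2*Q)/(-3 + Q) = 2*Q/(-3 + Q))
V(K) = 1/(7/8 + K) (V(K) = 1/(K + 1/(2*(-4)/(-3 - 4))) = 1/(K + 1/(2*(-4)/(-7))) = 1/(K + 1/(2*(-4)*(-⅐))) = 1/(K + 1/(8/7)) = 1/(K + 7/8) = 1/(7/8 + K))
V(-23)*(-30 - 90/42) = (8/(7 + 8*(-23)))*(-30 - 90/42) = (8/(7 - 184))*(-30 - 90/42) = (8/(-177))*(-30 - 1*15/7) = (8*(-1/177))*(-30 - 15/7) = -8/177*(-225/7) = 600/413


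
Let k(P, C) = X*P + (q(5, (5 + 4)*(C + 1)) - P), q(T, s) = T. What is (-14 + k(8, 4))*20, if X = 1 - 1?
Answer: -340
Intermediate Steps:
X = 0
k(P, C) = 5 - P (k(P, C) = 0*P + (5 - P) = 0 + (5 - P) = 5 - P)
(-14 + k(8, 4))*20 = (-14 + (5 - 1*8))*20 = (-14 + (5 - 8))*20 = (-14 - 3)*20 = -17*20 = -340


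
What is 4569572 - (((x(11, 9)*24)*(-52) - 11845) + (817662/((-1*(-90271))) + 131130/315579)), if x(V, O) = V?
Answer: 43634843151429759/9495877303 ≈ 4.5951e+6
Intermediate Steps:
4569572 - (((x(11, 9)*24)*(-52) - 11845) + (817662/((-1*(-90271))) + 131130/315579)) = 4569572 - (((11*24)*(-52) - 11845) + (817662/((-1*(-90271))) + 131130/315579)) = 4569572 - ((264*(-52) - 11845) + (817662/90271 + 131130*(1/315579))) = 4569572 - ((-13728 - 11845) + (817662*(1/90271) + 43710/105193)) = 4569572 - (-25573 + (817662/90271 + 43710/105193)) = 4569572 - (-25573 + 89958064176/9495877303) = 4569572 - 1*(-242748112205443/9495877303) = 4569572 + 242748112205443/9495877303 = 43634843151429759/9495877303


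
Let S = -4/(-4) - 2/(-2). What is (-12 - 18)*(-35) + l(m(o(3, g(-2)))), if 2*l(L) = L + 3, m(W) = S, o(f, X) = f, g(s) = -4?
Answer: 2105/2 ≈ 1052.5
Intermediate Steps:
S = 2 (S = -4*(-1/4) - 2*(-1/2) = 1 + 1 = 2)
m(W) = 2
l(L) = 3/2 + L/2 (l(L) = (L + 3)/2 = (3 + L)/2 = 3/2 + L/2)
(-12 - 18)*(-35) + l(m(o(3, g(-2)))) = (-12 - 18)*(-35) + (3/2 + (1/2)*2) = -30*(-35) + (3/2 + 1) = 1050 + 5/2 = 2105/2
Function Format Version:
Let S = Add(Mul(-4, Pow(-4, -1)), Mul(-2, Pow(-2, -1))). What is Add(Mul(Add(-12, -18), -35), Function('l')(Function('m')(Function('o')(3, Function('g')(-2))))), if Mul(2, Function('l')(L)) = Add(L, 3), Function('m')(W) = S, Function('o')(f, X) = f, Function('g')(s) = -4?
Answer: Rational(2105, 2) ≈ 1052.5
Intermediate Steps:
S = 2 (S = Add(Mul(-4, Rational(-1, 4)), Mul(-2, Rational(-1, 2))) = Add(1, 1) = 2)
Function('m')(W) = 2
Function('l')(L) = Add(Rational(3, 2), Mul(Rational(1, 2), L)) (Function('l')(L) = Mul(Rational(1, 2), Add(L, 3)) = Mul(Rational(1, 2), Add(3, L)) = Add(Rational(3, 2), Mul(Rational(1, 2), L)))
Add(Mul(Add(-12, -18), -35), Function('l')(Function('m')(Function('o')(3, Function('g')(-2))))) = Add(Mul(Add(-12, -18), -35), Add(Rational(3, 2), Mul(Rational(1, 2), 2))) = Add(Mul(-30, -35), Add(Rational(3, 2), 1)) = Add(1050, Rational(5, 2)) = Rational(2105, 2)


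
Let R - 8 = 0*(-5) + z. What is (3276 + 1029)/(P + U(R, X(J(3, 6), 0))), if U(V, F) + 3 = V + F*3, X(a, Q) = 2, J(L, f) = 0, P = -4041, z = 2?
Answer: -4305/4028 ≈ -1.0688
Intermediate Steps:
R = 10 (R = 8 + (0*(-5) + 2) = 8 + (0 + 2) = 8 + 2 = 10)
U(V, F) = -3 + V + 3*F (U(V, F) = -3 + (V + F*3) = -3 + (V + 3*F) = -3 + V + 3*F)
(3276 + 1029)/(P + U(R, X(J(3, 6), 0))) = (3276 + 1029)/(-4041 + (-3 + 10 + 3*2)) = 4305/(-4041 + (-3 + 10 + 6)) = 4305/(-4041 + 13) = 4305/(-4028) = 4305*(-1/4028) = -4305/4028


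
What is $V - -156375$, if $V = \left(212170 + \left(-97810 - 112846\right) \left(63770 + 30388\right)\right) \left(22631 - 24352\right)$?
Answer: $34135579914013$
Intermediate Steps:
$V = 34135579757638$ ($V = \left(212170 - 19834947648\right) \left(-1721\right) = \left(-19834735478\right) \left(-1721\right) = 34135579757638$)
$V - -156375 = 34135579757638 - -156375 = 34135579757638 + 156375 = 34135579914013$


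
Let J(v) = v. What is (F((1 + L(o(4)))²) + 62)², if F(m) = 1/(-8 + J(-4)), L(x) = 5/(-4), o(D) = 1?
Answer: 552049/144 ≈ 3833.7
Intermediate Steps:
L(x) = -5/4 (L(x) = 5*(-¼) = -5/4)
F(m) = -1/12 (F(m) = 1/(-8 - 4) = 1/(-12) = -1/12)
(F((1 + L(o(4)))²) + 62)² = (-1/12 + 62)² = (743/12)² = 552049/144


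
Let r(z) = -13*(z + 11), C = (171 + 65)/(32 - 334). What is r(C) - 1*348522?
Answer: -52646881/151 ≈ -3.4866e+5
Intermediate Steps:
C = -118/151 (C = 236/(-302) = 236*(-1/302) = -118/151 ≈ -0.78146)
r(z) = -143 - 13*z (r(z) = -13*(11 + z) = -143 - 13*z)
r(C) - 1*348522 = (-143 - 13*(-118/151)) - 1*348522 = (-143 + 1534/151) - 348522 = -20059/151 - 348522 = -52646881/151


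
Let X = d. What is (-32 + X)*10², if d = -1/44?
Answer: -35225/11 ≈ -3202.3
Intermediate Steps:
d = -1/44 (d = -1*1/44 = -1/44 ≈ -0.022727)
X = -1/44 ≈ -0.022727
(-32 + X)*10² = (-32 - 1/44)*10² = -1409/44*100 = -35225/11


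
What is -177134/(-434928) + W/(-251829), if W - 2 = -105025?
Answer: 15047486905/18254580552 ≈ 0.82431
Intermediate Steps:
W = -105023 (W = 2 - 105025 = -105023)
-177134/(-434928) + W/(-251829) = -177134/(-434928) - 105023/(-251829) = -177134*(-1/434928) - 105023*(-1/251829) = 88567/217464 + 105023/251829 = 15047486905/18254580552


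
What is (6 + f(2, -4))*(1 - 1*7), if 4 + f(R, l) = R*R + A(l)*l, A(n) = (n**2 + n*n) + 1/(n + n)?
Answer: 729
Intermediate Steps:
A(n) = 1/(2*n) + 2*n**2 (A(n) = (n**2 + n**2) + 1/(2*n) = 2*n**2 + 1/(2*n) = 1/(2*n) + 2*n**2)
f(R, l) = -7/2 + R**2 + 2*l**3 (f(R, l) = -4 + (R*R + ((1 + 4*l**3)/(2*l))*l) = -4 + (R**2 + (1/2 + 2*l**3)) = -4 + (1/2 + R**2 + 2*l**3) = -7/2 + R**2 + 2*l**3)
(6 + f(2, -4))*(1 - 1*7) = (6 + (-7/2 + 2**2 + 2*(-4)**3))*(1 - 1*7) = (6 + (-7/2 + 4 + 2*(-64)))*(1 - 7) = (6 + (-7/2 + 4 - 128))*(-6) = (6 - 255/2)*(-6) = -243/2*(-6) = 729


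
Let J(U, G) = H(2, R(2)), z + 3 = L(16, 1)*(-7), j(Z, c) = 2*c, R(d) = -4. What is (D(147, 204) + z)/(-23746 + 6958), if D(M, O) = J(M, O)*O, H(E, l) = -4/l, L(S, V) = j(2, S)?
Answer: 23/16788 ≈ 0.0013700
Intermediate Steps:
L(S, V) = 2*S
z = -227 (z = -3 + (2*16)*(-7) = -3 + 32*(-7) = -3 - 224 = -227)
J(U, G) = 1 (J(U, G) = -4/(-4) = -4*(-¼) = 1)
D(M, O) = O (D(M, O) = 1*O = O)
(D(147, 204) + z)/(-23746 + 6958) = (204 - 227)/(-23746 + 6958) = -23/(-16788) = -23*(-1/16788) = 23/16788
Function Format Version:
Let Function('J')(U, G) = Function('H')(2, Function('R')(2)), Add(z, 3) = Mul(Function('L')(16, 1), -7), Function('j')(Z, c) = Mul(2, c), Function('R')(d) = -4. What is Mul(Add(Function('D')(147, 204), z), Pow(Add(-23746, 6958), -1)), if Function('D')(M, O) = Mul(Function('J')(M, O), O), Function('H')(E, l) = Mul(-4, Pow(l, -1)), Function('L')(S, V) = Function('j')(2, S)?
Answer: Rational(23, 16788) ≈ 0.0013700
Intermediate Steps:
Function('L')(S, V) = Mul(2, S)
z = -227 (z = Add(-3, Mul(Mul(2, 16), -7)) = Add(-3, Mul(32, -7)) = Add(-3, -224) = -227)
Function('J')(U, G) = 1 (Function('J')(U, G) = Mul(-4, Pow(-4, -1)) = Mul(-4, Rational(-1, 4)) = 1)
Function('D')(M, O) = O (Function('D')(M, O) = Mul(1, O) = O)
Mul(Add(Function('D')(147, 204), z), Pow(Add(-23746, 6958), -1)) = Mul(Add(204, -227), Pow(Add(-23746, 6958), -1)) = Mul(-23, Pow(-16788, -1)) = Mul(-23, Rational(-1, 16788)) = Rational(23, 16788)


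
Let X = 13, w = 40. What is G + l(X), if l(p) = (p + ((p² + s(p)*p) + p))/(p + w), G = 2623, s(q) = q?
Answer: 139383/53 ≈ 2629.9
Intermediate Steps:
l(p) = (2*p + 2*p²)/(40 + p) (l(p) = (p + ((p² + p*p) + p))/(p + 40) = (p + ((p² + p²) + p))/(40 + p) = (p + (2*p² + p))/(40 + p) = (p + (p + 2*p²))/(40 + p) = (2*p + 2*p²)/(40 + p))
G + l(X) = 2623 + 2*13*(1 + 13)/(40 + 13) = 2623 + 2*13*14/53 = 2623 + 2*13*(1/53)*14 = 2623 + 364/53 = 139383/53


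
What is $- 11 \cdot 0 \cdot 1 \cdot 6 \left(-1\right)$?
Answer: $0$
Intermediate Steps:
$- 11 \cdot 0 \cdot 1 \cdot 6 \left(-1\right) = - 11 \cdot 0 \cdot 6 \left(-1\right) = - 11 \cdot 0 \left(-1\right) = \left(-11\right) 0 = 0$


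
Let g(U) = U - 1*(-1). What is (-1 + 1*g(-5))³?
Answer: -125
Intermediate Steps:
g(U) = 1 + U (g(U) = U + 1 = 1 + U)
(-1 + 1*g(-5))³ = (-1 + 1*(1 - 5))³ = (-1 + 1*(-4))³ = (-1 - 4)³ = (-5)³ = -125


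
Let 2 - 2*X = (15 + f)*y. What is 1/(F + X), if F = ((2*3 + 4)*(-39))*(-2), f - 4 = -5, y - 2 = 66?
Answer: 1/305 ≈ 0.0032787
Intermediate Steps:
y = 68 (y = 2 + 66 = 68)
f = -1 (f = 4 - 5 = -1)
F = 780 (F = ((6 + 4)*(-39))*(-2) = (10*(-39))*(-2) = -390*(-2) = 780)
X = -475 (X = 1 - (15 - 1)*68/2 = 1 - 7*68 = 1 - ½*952 = 1 - 476 = -475)
1/(F + X) = 1/(780 - 475) = 1/305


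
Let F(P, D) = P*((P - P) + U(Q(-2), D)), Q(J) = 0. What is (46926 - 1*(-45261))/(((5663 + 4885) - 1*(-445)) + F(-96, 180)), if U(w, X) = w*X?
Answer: 92187/10993 ≈ 8.3860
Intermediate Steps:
U(w, X) = X*w
F(P, D) = 0 (F(P, D) = P*((P - P) + D*0) = P*(0 + 0) = P*0 = 0)
(46926 - 1*(-45261))/(((5663 + 4885) - 1*(-445)) + F(-96, 180)) = (46926 - 1*(-45261))/(((5663 + 4885) - 1*(-445)) + 0) = (46926 + 45261)/((10548 + 445) + 0) = 92187/(10993 + 0) = 92187/10993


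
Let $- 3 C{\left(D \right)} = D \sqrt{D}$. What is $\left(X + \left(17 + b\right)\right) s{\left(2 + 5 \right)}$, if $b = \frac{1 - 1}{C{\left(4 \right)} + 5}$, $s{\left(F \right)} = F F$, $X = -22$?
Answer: $-245$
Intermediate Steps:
$C{\left(D \right)} = - \frac{D^{\frac{3}{2}}}{3}$ ($C{\left(D \right)} = - \frac{D \sqrt{D}}{3} = - \frac{D^{\frac{3}{2}}}{3}$)
$s{\left(F \right)} = F^{2}$
$b = 0$ ($b = \frac{1 - 1}{- \frac{4^{\frac{3}{2}}}{3} + 5} = \frac{0}{\left(- \frac{1}{3}\right) 8 + 5} = \frac{0}{- \frac{8}{3} + 5} = \frac{0}{\frac{7}{3}} = 0 \cdot \frac{3}{7} = 0$)
$\left(X + \left(17 + b\right)\right) s{\left(2 + 5 \right)} = \left(-22 + \left(17 + 0\right)\right) \left(2 + 5\right)^{2} = \left(-22 + 17\right) 7^{2} = \left(-5\right) 49 = -245$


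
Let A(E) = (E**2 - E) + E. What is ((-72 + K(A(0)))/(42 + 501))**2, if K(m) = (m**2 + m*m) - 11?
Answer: 6889/294849 ≈ 0.023365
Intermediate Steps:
A(E) = E**2
K(m) = -11 + 2*m**2 (K(m) = (m**2 + m**2) - 11 = 2*m**2 - 11 = -11 + 2*m**2)
((-72 + K(A(0)))/(42 + 501))**2 = ((-72 + (-11 + 2*(0**2)**2))/(42 + 501))**2 = ((-72 + (-11 + 2*0**2))/543)**2 = ((-72 + (-11 + 2*0))*(1/543))**2 = ((-72 + (-11 + 0))*(1/543))**2 = ((-72 - 11)*(1/543))**2 = (-83*1/543)**2 = (-83/543)**2 = 6889/294849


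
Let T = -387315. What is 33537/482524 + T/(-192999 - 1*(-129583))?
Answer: 6750555909/1092847928 ≈ 6.1770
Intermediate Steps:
33537/482524 + T/(-192999 - 1*(-129583)) = 33537/482524 - 387315/(-192999 - 1*(-129583)) = 33537*(1/482524) - 387315/(-192999 + 129583) = 4791/68932 - 387315/(-63416) = 4791/68932 - 387315*(-1/63416) = 4791/68932 + 387315/63416 = 6750555909/1092847928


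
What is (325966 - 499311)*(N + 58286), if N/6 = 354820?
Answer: -379141224070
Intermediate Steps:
N = 2128920 (N = 6*354820 = 2128920)
(325966 - 499311)*(N + 58286) = (325966 - 499311)*(2128920 + 58286) = -173345*2187206 = -379141224070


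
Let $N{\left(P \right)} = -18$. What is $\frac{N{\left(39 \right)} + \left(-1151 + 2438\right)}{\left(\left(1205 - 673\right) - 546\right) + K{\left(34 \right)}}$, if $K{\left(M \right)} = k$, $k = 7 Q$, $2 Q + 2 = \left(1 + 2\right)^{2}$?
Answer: $\frac{846}{7} \approx 120.86$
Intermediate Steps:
$Q = \frac{7}{2}$ ($Q = -1 + \frac{\left(1 + 2\right)^{2}}{2} = -1 + \frac{3^{2}}{2} = -1 + \frac{1}{2} \cdot 9 = -1 + \frac{9}{2} = \frac{7}{2} \approx 3.5$)
$k = \frac{49}{2}$ ($k = 7 \cdot \frac{7}{2} = \frac{49}{2} \approx 24.5$)
$K{\left(M \right)} = \frac{49}{2}$
$\frac{N{\left(39 \right)} + \left(-1151 + 2438\right)}{\left(\left(1205 - 673\right) - 546\right) + K{\left(34 \right)}} = \frac{-18 + \left(-1151 + 2438\right)}{\left(\left(1205 - 673\right) - 546\right) + \frac{49}{2}} = \frac{-18 + 1287}{\left(532 - 546\right) + \frac{49}{2}} = \frac{1269}{-14 + \frac{49}{2}} = \frac{1269}{\frac{21}{2}} = 1269 \cdot \frac{2}{21} = \frac{846}{7}$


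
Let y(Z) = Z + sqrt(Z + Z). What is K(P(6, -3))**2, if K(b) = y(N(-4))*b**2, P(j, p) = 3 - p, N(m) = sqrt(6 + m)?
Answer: 1296*(sqrt(2) + 2**(3/4))**2 ≈ 12422.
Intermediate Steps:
y(Z) = Z + sqrt(2)*sqrt(Z) (y(Z) = Z + sqrt(2*Z) = Z + sqrt(2)*sqrt(Z))
K(b) = b**2*(sqrt(2) + 2**(3/4)) (K(b) = (sqrt(6 - 4) + sqrt(2)*sqrt(sqrt(6 - 4)))*b**2 = (sqrt(2) + sqrt(2)*sqrt(sqrt(2)))*b**2 = (sqrt(2) + sqrt(2)*2**(1/4))*b**2 = (sqrt(2) + 2**(3/4))*b**2 = b**2*(sqrt(2) + 2**(3/4)))
K(P(6, -3))**2 = ((3 - 1*(-3))**2*(sqrt(2) + 2**(3/4)))**2 = ((3 + 3)**2*(sqrt(2) + 2**(3/4)))**2 = (6**2*(sqrt(2) + 2**(3/4)))**2 = (36*(sqrt(2) + 2**(3/4)))**2 = (36*sqrt(2) + 36*2**(3/4))**2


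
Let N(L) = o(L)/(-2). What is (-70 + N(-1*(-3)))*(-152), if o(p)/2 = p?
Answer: 11096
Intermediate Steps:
o(p) = 2*p
N(L) = -L (N(L) = (2*L)/(-2) = (2*L)*(-½) = -L)
(-70 + N(-1*(-3)))*(-152) = (-70 - (-1)*(-3))*(-152) = (-70 - 1*3)*(-152) = (-70 - 3)*(-152) = -73*(-152) = 11096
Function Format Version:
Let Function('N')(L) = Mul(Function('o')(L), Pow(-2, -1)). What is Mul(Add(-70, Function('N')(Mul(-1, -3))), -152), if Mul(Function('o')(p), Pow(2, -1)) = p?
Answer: 11096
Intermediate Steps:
Function('o')(p) = Mul(2, p)
Function('N')(L) = Mul(-1, L) (Function('N')(L) = Mul(Mul(2, L), Pow(-2, -1)) = Mul(Mul(2, L), Rational(-1, 2)) = Mul(-1, L))
Mul(Add(-70, Function('N')(Mul(-1, -3))), -152) = Mul(Add(-70, Mul(-1, Mul(-1, -3))), -152) = Mul(Add(-70, Mul(-1, 3)), -152) = Mul(Add(-70, -3), -152) = Mul(-73, -152) = 11096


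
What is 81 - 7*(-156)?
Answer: 1173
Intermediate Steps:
81 - 7*(-156) = 81 + 1092 = 1173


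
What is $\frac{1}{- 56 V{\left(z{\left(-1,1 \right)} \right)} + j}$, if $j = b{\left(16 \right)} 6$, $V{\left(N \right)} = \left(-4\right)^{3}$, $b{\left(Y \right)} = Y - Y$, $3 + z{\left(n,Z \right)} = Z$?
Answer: $\frac{1}{3584} \approx 0.00027902$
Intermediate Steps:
$z{\left(n,Z \right)} = -3 + Z$
$b{\left(Y \right)} = 0$
$V{\left(N \right)} = -64$
$j = 0$ ($j = 0 \cdot 6 = 0$)
$\frac{1}{- 56 V{\left(z{\left(-1,1 \right)} \right)} + j} = \frac{1}{\left(-56\right) \left(-64\right) + 0} = \frac{1}{3584 + 0} = \frac{1}{3584}$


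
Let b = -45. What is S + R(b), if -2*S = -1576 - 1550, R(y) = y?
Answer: 1518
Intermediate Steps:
S = 1563 (S = -(-1576 - 1550)/2 = -½*(-3126) = 1563)
S + R(b) = 1563 - 45 = 1518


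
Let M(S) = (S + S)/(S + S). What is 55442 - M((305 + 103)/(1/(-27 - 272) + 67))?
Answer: 55441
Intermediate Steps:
M(S) = 1 (M(S) = (2*S)/((2*S)) = (2*S)*(1/(2*S)) = 1)
55442 - M((305 + 103)/(1/(-27 - 272) + 67)) = 55442 - 1*1 = 55442 - 1 = 55441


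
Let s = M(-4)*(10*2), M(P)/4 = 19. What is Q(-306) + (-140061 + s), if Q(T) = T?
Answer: -138847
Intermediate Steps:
M(P) = 76 (M(P) = 4*19 = 76)
s = 1520 (s = 76*(10*2) = 76*20 = 1520)
Q(-306) + (-140061 + s) = -306 + (-140061 + 1520) = -306 - 138541 = -138847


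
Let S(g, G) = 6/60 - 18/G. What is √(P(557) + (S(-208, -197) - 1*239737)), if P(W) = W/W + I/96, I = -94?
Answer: I*√33494201991285/11820 ≈ 489.63*I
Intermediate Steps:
S(g, G) = ⅒ - 18/G (S(g, G) = 6*(1/60) - 18/G = ⅒ - 18/G)
P(W) = 1/48 (P(W) = W/W - 94/96 = 1 - 94*1/96 = 1 - 47/48 = 1/48)
√(P(557) + (S(-208, -197) - 1*239737)) = √(1/48 + ((⅒)*(-180 - 197)/(-197) - 1*239737)) = √(1/48 + ((⅒)*(-1/197)*(-377) - 239737)) = √(1/48 + (377/1970 - 239737)) = √(1/48 - 472281513/1970) = √(-11334755327/47280) = I*√33494201991285/11820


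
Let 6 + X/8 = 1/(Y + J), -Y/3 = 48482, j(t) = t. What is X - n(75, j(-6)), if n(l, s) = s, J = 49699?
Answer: -4021382/95747 ≈ -42.000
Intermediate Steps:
Y = -145446 (Y = -3*48482 = -145446)
X = -4595864/95747 (X = -48 + 8/(-145446 + 49699) = -48 + 8/(-95747) = -48 + 8*(-1/95747) = -48 - 8/95747 = -4595864/95747 ≈ -48.000)
X - n(75, j(-6)) = -4595864/95747 - 1*(-6) = -4595864/95747 + 6 = -4021382/95747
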